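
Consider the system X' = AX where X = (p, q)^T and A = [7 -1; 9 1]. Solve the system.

p(t) = K_1e^(4t) + K_2te^(4t) + K_2e^(4t), q(t) = 3K_1e^(4t) + 3K_2te^(4t) + 2K_2e^(4t)

Coefficient matrix A = [[7, -1], [9, 1]].
Characteristic polynomial det(A - λI) = λ^2 - 8λ + 16 = 0.
Single eigenvalue λ = 4 with algebraic multiplicity 2.
Eigenvector v = (1,3); generalized eigenvector w with (A-λI)w=v is (1,2).
General solution: e^(4t)[K_1·v + K_2·(t·v + w)].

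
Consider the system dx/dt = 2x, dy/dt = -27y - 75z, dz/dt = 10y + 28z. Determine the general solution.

Coefficient matrix A = [[2, 0, 0], [0, -27, -75], [0, 10, 28]].
det(A - λI) = 0 gives eigenvalues λ = 3, 2, -2.
For λ=3: eigenvector (0,-5,2).
For λ=2: eigenvector (1,0,0).
For λ=-2: eigenvector (0,-3,1).
General solution: c_1e^(3t)(0,-5,2) + c_2e^(2t)(1,0,0) + c_3e^(-2t)(0,-3,1).

x(t) = c_2e^(2t), y(t) = -5c_1e^(3t) - 3c_3e^(-2t), z(t) = 2c_1e^(3t) + c_3e^(-2t)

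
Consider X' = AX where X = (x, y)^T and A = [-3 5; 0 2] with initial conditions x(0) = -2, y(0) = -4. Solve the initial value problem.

Coefficient matrix A = [[-3, 5], [0, 2]].
Characteristic polynomial det(A - λI) = λ^2 + λ - 6 = 0.
Eigenvalues λ = 2, -3.
For λ=2: (A-λI) row 1 is [-5, 5], so an eigenvector is (-1, -1).
For λ=-3: (A-λI) row 1 is [0, 5], so an eigenvector is (1, 0).
General solution: C_1e^(2t)(-1,-1) + C_2e^(-3t)(1,0).
Applying x(0)=-2, y(0)=-4 gives C_1=4, C_2=2.

x(t) = -4e^(2t) + 2e^(-3t), y(t) = -4e^(2t)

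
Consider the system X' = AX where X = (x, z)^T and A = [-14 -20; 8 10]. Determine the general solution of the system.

Coefficient matrix A = [[-14, -20], [8, 10]].
Characteristic polynomial det(A - λI) = λ^2 + 4λ + 20 = 0.
Eigenvalues λ = -2 ± 4i (complex conjugate pair).
For λ=-2+4i: an eigenvector is (1,-1) - i(2,-1) = (1 - 2i, -1 + i).
A real fundamental pair from Re and Im of e^((-2+4i)t)v: X_1 = e^(-2t)(cos(4t)·(1,-1) + sin(4t)·(2,-1)), X_2 = e^(-2t)(sin(4t)·(1,-1) - cos(4t)·(2,-1)).
General solution: c_1X_1 + c_2X_2.

x(t) = 2c_1e^(-2t)sin(4t) + c_1e^(-2t)cos(4t) + c_2e^(-2t)sin(4t) - 2c_2e^(-2t)cos(4t), z(t) = -c_1e^(-2t)sin(4t) - c_1e^(-2t)cos(4t) - c_2e^(-2t)sin(4t) + c_2e^(-2t)cos(4t)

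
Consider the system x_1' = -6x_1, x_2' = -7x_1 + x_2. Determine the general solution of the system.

Coefficient matrix A = [[-6, 0], [-7, 1]].
Characteristic polynomial det(A - λI) = λ^2 + 5λ - 6 = 0.
Eigenvalues λ = -6, 1.
For λ=-6: (A-λI) row 2 is [-7, 7], so an eigenvector is (-1, -1).
For λ=1: (A-λI) row 1 is [-7, 0], so an eigenvector is (0, 1).
General solution: C_1e^(-6t)(-1,-1) + C_2e^(t)(0,1).

x_1(t) = -C_1e^(-6t), x_2(t) = -C_1e^(-6t) + C_2e^(t)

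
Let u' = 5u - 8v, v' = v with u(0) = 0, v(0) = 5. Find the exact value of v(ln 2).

10

A = [[5,-8],[0,1]]; eigenvalues λ = 1, 5.
Eigenvectors: (-2,-1) for λ=1, (1,0) for λ=5.
From the initial condition, c_1 = -5, c_2 = -10.
v(ln 2) = (-5)(2^1)(-1) + (-10)(2^5)(0) = 10.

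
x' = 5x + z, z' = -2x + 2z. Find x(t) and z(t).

x(t) = -C_1e^(3t) - C_2e^(4t), z(t) = 2C_1e^(3t) + C_2e^(4t)

Coefficient matrix A = [[5, 1], [-2, 2]].
Characteristic polynomial det(A - λI) = λ^2 - 7λ + 12 = 0.
Eigenvalues λ = 3, 4.
For λ=3: (A-λI) row 1 is [2, 1], so an eigenvector is (-1, 2).
For λ=4: (A-λI) row 1 is [1, 1], so an eigenvector is (-1, 1).
General solution: C_1e^(3t)(-1,2) + C_2e^(4t)(-1,1).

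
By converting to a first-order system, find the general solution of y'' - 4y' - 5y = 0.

Let x_1 = y, x_2 = y'. Then x_1' = x_2 and x_2' = 5x_1 + 4x_2.
A = [[0,1],[5,4]]; det(A-λI) = λ^2 - 4λ - 5.
Eigenvalues λ = -1, 5 with eigenvectors (1,-1), (1,5).

y(t) = C_1e^(-t) + C_2e^(5t)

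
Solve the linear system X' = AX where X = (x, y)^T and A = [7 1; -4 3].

x(t) = -c_1e^(5t) - c_2te^(5t) - 2c_2e^(5t), y(t) = 2c_1e^(5t) + 2c_2te^(5t) + 3c_2e^(5t)

Coefficient matrix A = [[7, 1], [-4, 3]].
Characteristic polynomial det(A - λI) = λ^2 - 10λ + 25 = 0.
Single eigenvalue λ = 5 with algebraic multiplicity 2.
Eigenvector v = (-1,2); generalized eigenvector w with (A-λI)w=v is (-2,3).
General solution: e^(5t)[c_1·v + c_2·(t·v + w)].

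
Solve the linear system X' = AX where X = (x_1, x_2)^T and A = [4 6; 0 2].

x_1(t) = C_1e^(4t) - 3C_2e^(2t), x_2(t) = C_2e^(2t)

Coefficient matrix A = [[4, 6], [0, 2]].
Characteristic polynomial det(A - λI) = λ^2 - 6λ + 8 = 0.
Eigenvalues λ = 4, 2.
For λ=4: (A-λI) row 1 is [0, 6], so an eigenvector is (1, 0).
For λ=2: (A-λI) row 1 is [2, 6], so an eigenvector is (-3, 1).
General solution: C_1e^(4t)(1,0) + C_2e^(2t)(-3,1).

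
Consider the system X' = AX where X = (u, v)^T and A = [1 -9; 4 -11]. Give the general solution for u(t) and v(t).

Coefficient matrix A = [[1, -9], [4, -11]].
Characteristic polynomial det(A - λI) = λ^2 + 10λ + 25 = 0.
Single eigenvalue λ = -5 with algebraic multiplicity 2.
Eigenvector v = (-3,-2); generalized eigenvector w with (A-λI)w=v is (-2,-1).
General solution: e^(-5t)[c_1·v + c_2·(t·v + w)].

u(t) = -3c_1e^(-5t) - 3c_2te^(-5t) - 2c_2e^(-5t), v(t) = -2c_1e^(-5t) - 2c_2te^(-5t) - c_2e^(-5t)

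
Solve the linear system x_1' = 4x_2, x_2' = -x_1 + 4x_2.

x_1(t) = 2C_1e^(2t) + 2C_2te^(2t) + 3C_2e^(2t), x_2(t) = C_1e^(2t) + C_2te^(2t) + 2C_2e^(2t)

Coefficient matrix A = [[0, 4], [-1, 4]].
Characteristic polynomial det(A - λI) = λ^2 - 4λ + 4 = 0.
Single eigenvalue λ = 2 with algebraic multiplicity 2.
Eigenvector v = (2,1); generalized eigenvector w with (A-λI)w=v is (3,2).
General solution: e^(2t)[C_1·v + C_2·(t·v + w)].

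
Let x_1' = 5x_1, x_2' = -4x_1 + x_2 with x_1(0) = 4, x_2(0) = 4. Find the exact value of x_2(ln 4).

A = [[5,0],[-4,1]]; eigenvalues λ = 1, 5.
Eigenvectors: (0,1) for λ=1, (1,-1) for λ=5.
From the initial condition, c_1 = 8, c_2 = 4.
x_2(ln 4) = (8)(4^1)(1) + (4)(4^5)(-1) = -4064.

-4064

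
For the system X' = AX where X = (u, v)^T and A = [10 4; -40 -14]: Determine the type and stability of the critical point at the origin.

stable spiral

A = [[10,4],[-40,-14]]; det(A-λI) = λ^2 + 4λ + 20.
λ = -2 ± 4i: negative real part.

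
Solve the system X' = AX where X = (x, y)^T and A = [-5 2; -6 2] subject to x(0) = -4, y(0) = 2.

x(t) = 16e^(-t) - 20e^(-2t), y(t) = 32e^(-t) - 30e^(-2t)

Coefficient matrix A = [[-5, 2], [-6, 2]].
Characteristic polynomial det(A - λI) = λ^2 + 3λ + 2 = 0.
Eigenvalues λ = -1, -2.
For λ=-1: (A-λI) row 1 is [-4, 2], so an eigenvector is (1, 2).
For λ=-2: (A-λI) row 1 is [-3, 2], so an eigenvector is (2, 3).
General solution: C_1e^(-t)(1,2) + C_2e^(-2t)(2,3).
Applying x(0)=-4, y(0)=2 gives C_1=16, C_2=-10.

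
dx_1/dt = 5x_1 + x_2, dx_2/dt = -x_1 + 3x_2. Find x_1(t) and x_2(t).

Coefficient matrix A = [[5, 1], [-1, 3]].
Characteristic polynomial det(A - λI) = λ^2 - 8λ + 16 = 0.
Single eigenvalue λ = 4 with algebraic multiplicity 2.
Eigenvector v = (1,-1); generalized eigenvector w with (A-λI)w=v is (2,-1).
General solution: e^(4t)[C_1·v + C_2·(t·v + w)].

x_1(t) = C_1e^(4t) + C_2te^(4t) + 2C_2e^(4t), x_2(t) = -C_1e^(4t) - C_2te^(4t) - C_2e^(4t)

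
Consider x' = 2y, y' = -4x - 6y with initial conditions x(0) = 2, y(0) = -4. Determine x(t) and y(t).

Coefficient matrix A = [[0, 2], [-4, -6]].
Characteristic polynomial det(A - λI) = λ^2 + 6λ + 8 = 0.
Eigenvalues λ = -4, -2.
For λ=-4: (A-λI) row 1 is [4, 2], so an eigenvector is (1, -2).
For λ=-2: (A-λI) row 1 is [2, 2], so an eigenvector is (1, -1).
General solution: K_1e^(-4t)(1,-2) + K_2e^(-2t)(1,-1).
Applying x(0)=2, y(0)=-4 gives K_1=2, K_2=0.

x(t) = 2e^(-4t), y(t) = -4e^(-4t)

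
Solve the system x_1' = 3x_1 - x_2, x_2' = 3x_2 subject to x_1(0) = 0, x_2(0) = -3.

x_1(t) = 3te^(3t), x_2(t) = -3e^(3t)

Coefficient matrix A = [[3, -1], [0, 3]].
Characteristic polynomial det(A - λI) = λ^2 - 6λ + 9 = 0.
Single eigenvalue λ = 3 with algebraic multiplicity 2.
Eigenvector v = (1,0); generalized eigenvector w with (A-λI)w=v is (2,-1).
General solution: e^(3t)[C_1·v + C_2·(t·v + w)].
Applying x_1(0)=0, x_2(0)=-3 gives C_1=-6, C_2=3.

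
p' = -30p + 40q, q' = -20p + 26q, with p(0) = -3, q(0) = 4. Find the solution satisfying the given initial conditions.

p(t) = 61e^(-2t)sin(4t) - 3e^(-2t)cos(4t), q(t) = 43e^(-2t)sin(4t) + 4e^(-2t)cos(4t)

Coefficient matrix A = [[-30, 40], [-20, 26]].
Characteristic polynomial det(A - λI) = λ^2 + 4λ + 20 = 0.
Eigenvalues λ = -2 ± 4i (complex conjugate pair).
For λ=-2+4i: an eigenvector is (3,2) - i(-1,-1) = (3 + i, 2 + i).
A real fundamental pair from Re and Im of e^((-2+4i)t)v: X_1 = e^(-2t)(cos(4t)·(3,2) + sin(4t)·(-1,-1)), X_2 = e^(-2t)(sin(4t)·(3,2) - cos(4t)·(-1,-1)).
General solution: c_1X_1 + c_2X_2.
Applying p(0)=-3, q(0)=4 gives c_1=-7, c_2=18.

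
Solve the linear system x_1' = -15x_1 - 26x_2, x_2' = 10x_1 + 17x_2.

Coefficient matrix A = [[-15, -26], [10, 17]].
Characteristic polynomial det(A - λI) = λ^2 - 2λ + 5 = 0.
Eigenvalues λ = 1 ± 2i (complex conjugate pair).
For λ=1+2i: an eigenvector is (-2,1) - i(3,-2) = (-2 - 3i, 1 + 2i).
A real fundamental pair from Re and Im of e^((1+2i)t)v: X_1 = e^(t)(cos(2t)·(-2,1) + sin(2t)·(3,-2)), X_2 = e^(t)(sin(2t)·(-2,1) - cos(2t)·(3,-2)).
General solution: c_1X_1 + c_2X_2.

x_1(t) = 3c_1e^(t)sin(2t) - 2c_1e^(t)cos(2t) - 2c_2e^(t)sin(2t) - 3c_2e^(t)cos(2t), x_2(t) = -2c_1e^(t)sin(2t) + c_1e^(t)cos(2t) + c_2e^(t)sin(2t) + 2c_2e^(t)cos(2t)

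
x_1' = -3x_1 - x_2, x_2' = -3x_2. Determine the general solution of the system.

Coefficient matrix A = [[-3, -1], [0, -3]].
Characteristic polynomial det(A - λI) = λ^2 + 6λ + 9 = 0.
Single eigenvalue λ = -3 with algebraic multiplicity 2.
Eigenvector v = (-1,0); generalized eigenvector w with (A-λI)w=v is (-2,1).
General solution: e^(-3t)[K_1·v + K_2·(t·v + w)].

x_1(t) = -K_1e^(-3t) - K_2te^(-3t) - 2K_2e^(-3t), x_2(t) = K_2e^(-3t)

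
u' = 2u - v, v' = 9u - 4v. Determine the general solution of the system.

u(t) = c_1e^(-t) + c_2te^(-t) + c_2e^(-t), v(t) = 3c_1e^(-t) + 3c_2te^(-t) + 2c_2e^(-t)

Coefficient matrix A = [[2, -1], [9, -4]].
Characteristic polynomial det(A - λI) = λ^2 + 2λ + 1 = 0.
Single eigenvalue λ = -1 with algebraic multiplicity 2.
Eigenvector v = (1,3); generalized eigenvector w with (A-λI)w=v is (1,2).
General solution: e^(-t)[c_1·v + c_2·(t·v + w)].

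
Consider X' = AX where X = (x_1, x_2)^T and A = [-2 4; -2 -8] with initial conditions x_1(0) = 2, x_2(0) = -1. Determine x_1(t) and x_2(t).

Coefficient matrix A = [[-2, 4], [-2, -8]].
Characteristic polynomial det(A - λI) = λ^2 + 10λ + 24 = 0.
Eigenvalues λ = -6, -4.
For λ=-6: (A-λI) row 1 is [4, 4], so an eigenvector is (1, -1).
For λ=-4: (A-λI) row 1 is [2, 4], so an eigenvector is (2, -1).
General solution: c_1e^(-6t)(1,-1) + c_2e^(-4t)(2,-1).
Applying x_1(0)=2, x_2(0)=-1 gives c_1=0, c_2=1.

x_1(t) = 2e^(-4t), x_2(t) = -e^(-4t)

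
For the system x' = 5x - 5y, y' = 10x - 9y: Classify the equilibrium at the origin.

A = [[5,-5],[10,-9]]; det(A-λI) = λ^2 + 4λ + 5.
λ = -2 ± i: negative real part.

stable spiral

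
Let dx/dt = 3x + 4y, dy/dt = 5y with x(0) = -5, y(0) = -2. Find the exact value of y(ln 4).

-2048

A = [[3,4],[0,5]]; eigenvalues λ = 5, 3.
Eigenvectors: (-2,-1) for λ=5, (1,0) for λ=3.
From the initial condition, c_1 = 2, c_2 = -1.
y(ln 4) = (2)(4^5)(-1) + (-1)(4^3)(0) = -2048.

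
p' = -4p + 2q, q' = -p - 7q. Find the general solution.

Coefficient matrix A = [[-4, 2], [-1, -7]].
Characteristic polynomial det(A - λI) = λ^2 + 11λ + 30 = 0.
Eigenvalues λ = -6, -5.
For λ=-6: (A-λI) row 1 is [2, 2], so an eigenvector is (1, -1).
For λ=-5: (A-λI) row 1 is [1, 2], so an eigenvector is (-2, 1).
General solution: K_1e^(-6t)(1,-1) + K_2e^(-5t)(-2,1).

p(t) = K_1e^(-6t) - 2K_2e^(-5t), q(t) = -K_1e^(-6t) + K_2e^(-5t)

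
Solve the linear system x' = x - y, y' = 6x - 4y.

x(t) = -c_1e^(-2t) + c_2e^(-t), y(t) = -3c_1e^(-2t) + 2c_2e^(-t)

Coefficient matrix A = [[1, -1], [6, -4]].
Characteristic polynomial det(A - λI) = λ^2 + 3λ + 2 = 0.
Eigenvalues λ = -2, -1.
For λ=-2: (A-λI) row 1 is [3, -1], so an eigenvector is (-1, -3).
For λ=-1: (A-λI) row 1 is [2, -1], so an eigenvector is (1, 2).
General solution: c_1e^(-2t)(-1,-3) + c_2e^(-t)(1,2).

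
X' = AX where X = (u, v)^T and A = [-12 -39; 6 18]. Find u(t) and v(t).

Coefficient matrix A = [[-12, -39], [6, 18]].
Characteristic polynomial det(A - λI) = λ^2 - 6λ + 18 = 0.
Eigenvalues λ = 3 ± 3i (complex conjugate pair).
For λ=3+3i: an eigenvector is (3,-1) - i(-2,1) = (3 + 2i, -1 - i).
A real fundamental pair from Re and Im of e^((3+3i)t)v: X_1 = e^(3t)(cos(3t)·(3,-1) + sin(3t)·(-2,1)), X_2 = e^(3t)(sin(3t)·(3,-1) - cos(3t)·(-2,1)).
General solution: K_1X_1 + K_2X_2.

u(t) = -2K_1e^(3t)sin(3t) + 3K_1e^(3t)cos(3t) + 3K_2e^(3t)sin(3t) + 2K_2e^(3t)cos(3t), v(t) = K_1e^(3t)sin(3t) - K_1e^(3t)cos(3t) - K_2e^(3t)sin(3t) - K_2e^(3t)cos(3t)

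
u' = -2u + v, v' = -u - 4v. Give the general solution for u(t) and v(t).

u(t) = C_1e^(-3t) + C_2te^(-3t) + C_2e^(-3t), v(t) = -C_1e^(-3t) - C_2te^(-3t)

Coefficient matrix A = [[-2, 1], [-1, -4]].
Characteristic polynomial det(A - λI) = λ^2 + 6λ + 9 = 0.
Single eigenvalue λ = -3 with algebraic multiplicity 2.
Eigenvector v = (1,-1); generalized eigenvector w with (A-λI)w=v is (1,0).
General solution: e^(-3t)[C_1·v + C_2·(t·v + w)].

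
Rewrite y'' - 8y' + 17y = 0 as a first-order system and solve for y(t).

Let x_1 = y, x_2 = y'. Then x_1' = x_2 and x_2' = -17x_1 + 8x_2.
A = [[0,1],[-17,8]]; det(A-λI) = λ^2 - 8λ + 17.
Eigenvalues λ = 4 ± i.

y(t) = C_1e^(4t)cos(t) + C_2e^(4t)sin(t)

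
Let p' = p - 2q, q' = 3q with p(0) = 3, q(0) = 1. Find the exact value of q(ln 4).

A = [[1,-2],[0,3]]; eigenvalues λ = 1, 3.
Eigenvectors: (-1,0) for λ=1, (-1,1) for λ=3.
From the initial condition, c_1 = -4, c_2 = 1.
q(ln 4) = (-4)(4^1)(0) + (1)(4^3)(1) = 64.

64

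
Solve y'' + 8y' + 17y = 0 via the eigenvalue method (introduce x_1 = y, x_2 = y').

y(t) = C_1e^(-4t)cos(t) + C_2e^(-4t)sin(t)

Let x_1 = y, x_2 = y'. Then x_1' = x_2 and x_2' = -17x_1 - 8x_2.
A = [[0,1],[-17,-8]]; det(A-λI) = λ^2 + 8λ + 17.
Eigenvalues λ = -4 ± i.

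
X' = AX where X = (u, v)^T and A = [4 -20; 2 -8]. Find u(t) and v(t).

u(t) = -c_1e^(-2t)sin(2t) + 3c_1e^(-2t)cos(2t) + 3c_2e^(-2t)sin(2t) + c_2e^(-2t)cos(2t), v(t) = c_1e^(-2t)cos(2t) + c_2e^(-2t)sin(2t)

Coefficient matrix A = [[4, -20], [2, -8]].
Characteristic polynomial det(A - λI) = λ^2 + 4λ + 8 = 0.
Eigenvalues λ = -2 ± 2i (complex conjugate pair).
For λ=-2+2i: an eigenvector is (3,1) - i(-1,0) = (3 + i, 1).
A real fundamental pair from Re and Im of e^((-2+2i)t)v: X_1 = e^(-2t)(cos(2t)·(3,1) + sin(2t)·(-1,0)), X_2 = e^(-2t)(sin(2t)·(3,1) - cos(2t)·(-1,0)).
General solution: c_1X_1 + c_2X_2.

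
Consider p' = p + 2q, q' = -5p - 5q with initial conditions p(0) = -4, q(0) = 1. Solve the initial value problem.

Coefficient matrix A = [[1, 2], [-5, -5]].
Characteristic polynomial det(A - λI) = λ^2 + 4λ + 5 = 0.
Eigenvalues λ = -2 ± i (complex conjugate pair).
For λ=-2+i: an eigenvector is (1,-1) - i(1,-2) = (1 - i, -1 + 2i).
A real fundamental pair from Re and Im of e^((-2+i)t)v: X_1 = e^(-2t)(cos(t)·(1,-1) + sin(t)·(1,-2)), X_2 = e^(-2t)(sin(t)·(1,-1) - cos(t)·(1,-2)).
General solution: K_1X_1 + K_2X_2.
Applying p(0)=-4, q(0)=1 gives K_1=-7, K_2=-3.

p(t) = -10e^(-2t)sin(t) - 4e^(-2t)cos(t), q(t) = 17e^(-2t)sin(t) + e^(-2t)cos(t)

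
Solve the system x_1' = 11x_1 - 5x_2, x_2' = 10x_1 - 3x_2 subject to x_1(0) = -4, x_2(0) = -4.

Coefficient matrix A = [[11, -5], [10, -3]].
Characteristic polynomial det(A - λI) = λ^2 - 8λ + 17 = 0.
Eigenvalues λ = 4 ± i (complex conjugate pair).
For λ=4+i: an eigenvector is (2,3) - i(-1,-1) = (2 + i, 3 + i).
A real fundamental pair from Re and Im of e^((4+i)t)v: X_1 = e^(4t)(cos(t)·(2,3) + sin(t)·(-1,-1)), X_2 = e^(4t)(sin(t)·(2,3) - cos(t)·(-1,-1)).
General solution: c_1X_1 + c_2X_2.
Applying x_1(0)=-4, x_2(0)=-4 gives c_1=0, c_2=-4.

x_1(t) = -8e^(4t)sin(t) - 4e^(4t)cos(t), x_2(t) = -12e^(4t)sin(t) - 4e^(4t)cos(t)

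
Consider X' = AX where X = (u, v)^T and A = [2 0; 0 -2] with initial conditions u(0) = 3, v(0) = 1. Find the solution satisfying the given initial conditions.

Coefficient matrix A = [[2, 0], [0, -2]].
Characteristic polynomial det(A - λI) = λ^2 - 4 = 0.
Eigenvalues λ = -2, 2.
For λ=-2: (A-λI) row 1 is [4, 0], so an eigenvector is (0, 1).
For λ=2: (A-λI) row 2 is [0, -4], so an eigenvector is (-1, 0).
General solution: c_1e^(-2t)(0,1) + c_2e^(2t)(-1,0).
Applying u(0)=3, v(0)=1 gives c_1=1, c_2=-3.

u(t) = 3e^(2t), v(t) = e^(-2t)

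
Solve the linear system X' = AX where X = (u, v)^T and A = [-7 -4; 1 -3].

u(t) = 2K_1e^(-5t) + 2K_2te^(-5t) + K_2e^(-5t), v(t) = -K_1e^(-5t) - K_2te^(-5t) - K_2e^(-5t)

Coefficient matrix A = [[-7, -4], [1, -3]].
Characteristic polynomial det(A - λI) = λ^2 + 10λ + 25 = 0.
Single eigenvalue λ = -5 with algebraic multiplicity 2.
Eigenvector v = (2,-1); generalized eigenvector w with (A-λI)w=v is (1,-1).
General solution: e^(-5t)[K_1·v + K_2·(t·v + w)].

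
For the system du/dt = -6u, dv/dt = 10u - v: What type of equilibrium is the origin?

A = [[-6,0],[10,-1]]; det(A-λI) = λ^2 + 7λ + 6.
λ = -1, -6: both negative.

stable node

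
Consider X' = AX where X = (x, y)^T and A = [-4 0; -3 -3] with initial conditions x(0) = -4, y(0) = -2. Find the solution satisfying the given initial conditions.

x(t) = -4e^(-4t), y(t) = 10e^(-3t) - 12e^(-4t)

Coefficient matrix A = [[-4, 0], [-3, -3]].
Characteristic polynomial det(A - λI) = λ^2 + 7λ + 12 = 0.
Eigenvalues λ = -3, -4.
For λ=-3: (A-λI) row 1 is [-1, 0], so an eigenvector is (0, -1).
For λ=-4: (A-λI) row 2 is [-3, 1], so an eigenvector is (1, 3).
General solution: c_1e^(-3t)(0,-1) + c_2e^(-4t)(1,3).
Applying x(0)=-4, y(0)=-2 gives c_1=-10, c_2=-4.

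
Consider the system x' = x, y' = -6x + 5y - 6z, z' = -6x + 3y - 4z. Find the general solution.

x(t) = K_2e^(t), y(t) = 2K_1e^(2t) - 3K_2e^(t) + K_3e^(-t), z(t) = K_1e^(2t) - 3K_2e^(t) + K_3e^(-t)

Coefficient matrix A = [[1, 0, 0], [-6, 5, -6], [-6, 3, -4]].
det(A - λI) = 0 gives eigenvalues λ = 2, 1, -1.
For λ=2: eigenvector (0,2,1).
For λ=1: eigenvector (1,-3,-3).
For λ=-1: eigenvector (0,1,1).
General solution: K_1e^(2t)(0,2,1) + K_2e^(t)(1,-3,-3) + K_3e^(-t)(0,1,1).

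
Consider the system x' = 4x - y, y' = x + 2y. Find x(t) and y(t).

Coefficient matrix A = [[4, -1], [1, 2]].
Characteristic polynomial det(A - λI) = λ^2 - 6λ + 9 = 0.
Single eigenvalue λ = 3 with algebraic multiplicity 2.
Eigenvector v = (-1,-1); generalized eigenvector w with (A-λI)w=v is (1,2).
General solution: e^(3t)[K_1·v + K_2·(t·v + w)].

x(t) = -K_1e^(3t) - K_2te^(3t) + K_2e^(3t), y(t) = -K_1e^(3t) - K_2te^(3t) + 2K_2e^(3t)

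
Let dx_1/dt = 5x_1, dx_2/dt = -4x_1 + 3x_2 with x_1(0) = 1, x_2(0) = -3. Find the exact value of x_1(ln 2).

A = [[5,0],[-4,3]]; eigenvalues λ = 3, 5.
Eigenvectors: (0,1) for λ=3, (1,-2) for λ=5.
From the initial condition, c_1 = -1, c_2 = 1.
x_1(ln 2) = (-1)(2^3)(0) + (1)(2^5)(1) = 32.

32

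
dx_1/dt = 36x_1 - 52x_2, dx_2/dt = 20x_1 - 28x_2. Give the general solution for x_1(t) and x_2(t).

Coefficient matrix A = [[36, -52], [20, -28]].
Characteristic polynomial det(A - λI) = λ^2 - 8λ + 32 = 0.
Eigenvalues λ = 4 ± 4i (complex conjugate pair).
For λ=4+4i: an eigenvector is (3,2) - i(-2,-1) = (3 + 2i, 2 + i).
A real fundamental pair from Re and Im of e^((4+4i)t)v: X_1 = e^(4t)(cos(4t)·(3,2) + sin(4t)·(-2,-1)), X_2 = e^(4t)(sin(4t)·(3,2) - cos(4t)·(-2,-1)).
General solution: C_1X_1 + C_2X_2.

x_1(t) = -2C_1e^(4t)sin(4t) + 3C_1e^(4t)cos(4t) + 3C_2e^(4t)sin(4t) + 2C_2e^(4t)cos(4t), x_2(t) = -C_1e^(4t)sin(4t) + 2C_1e^(4t)cos(4t) + 2C_2e^(4t)sin(4t) + C_2e^(4t)cos(4t)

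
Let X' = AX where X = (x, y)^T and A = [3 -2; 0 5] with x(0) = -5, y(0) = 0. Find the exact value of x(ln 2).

-40

A = [[3,-2],[0,5]]; eigenvalues λ = 5, 3.
Eigenvectors: (-1,1) for λ=5, (-1,0) for λ=3.
From the initial condition, c_1 = 0, c_2 = 5.
x(ln 2) = (0)(2^5)(-1) + (5)(2^3)(-1) = -40.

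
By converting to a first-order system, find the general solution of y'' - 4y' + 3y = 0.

Let x_1 = y, x_2 = y'. Then x_1' = x_2 and x_2' = -3x_1 + 4x_2.
A = [[0,1],[-3,4]]; det(A-λI) = λ^2 - 4λ + 3.
Eigenvalues λ = 1, 3 with eigenvectors (1,1), (1,3).

y(t) = C_1e^(t) + C_2e^(3t)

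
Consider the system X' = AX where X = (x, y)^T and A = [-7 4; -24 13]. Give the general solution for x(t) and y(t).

x(t) = -c_1e^(5t) - c_2e^(t), y(t) = -3c_1e^(5t) - 2c_2e^(t)

Coefficient matrix A = [[-7, 4], [-24, 13]].
Characteristic polynomial det(A - λI) = λ^2 - 6λ + 5 = 0.
Eigenvalues λ = 5, 1.
For λ=5: (A-λI) row 1 is [-12, 4], so an eigenvector is (-1, -3).
For λ=1: (A-λI) row 1 is [-8, 4], so an eigenvector is (-1, -2).
General solution: c_1e^(5t)(-1,-3) + c_2e^(t)(-1,-2).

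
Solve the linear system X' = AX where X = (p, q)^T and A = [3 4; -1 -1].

p(t) = -2K_1e^(t) - 2K_2te^(t) - 3K_2e^(t), q(t) = K_1e^(t) + K_2te^(t) + K_2e^(t)

Coefficient matrix A = [[3, 4], [-1, -1]].
Characteristic polynomial det(A - λI) = λ^2 - 2λ + 1 = 0.
Single eigenvalue λ = 1 with algebraic multiplicity 2.
Eigenvector v = (-2,1); generalized eigenvector w with (A-λI)w=v is (-3,1).
General solution: e^(t)[K_1·v + K_2·(t·v + w)].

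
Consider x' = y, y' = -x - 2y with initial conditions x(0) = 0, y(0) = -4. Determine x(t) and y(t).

Coefficient matrix A = [[0, 1], [-1, -2]].
Characteristic polynomial det(A - λI) = λ^2 + 2λ + 1 = 0.
Single eigenvalue λ = -1 with algebraic multiplicity 2.
Eigenvector v = (1,-1); generalized eigenvector w with (A-λI)w=v is (3,-2).
General solution: e^(-t)[K_1·v + K_2·(t·v + w)].
Applying x(0)=0, y(0)=-4 gives K_1=12, K_2=-4.

x(t) = -4te^(-t), y(t) = 4te^(-t) - 4e^(-t)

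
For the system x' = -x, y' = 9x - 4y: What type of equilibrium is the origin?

stable node

A = [[-1,0],[9,-4]]; det(A-λI) = λ^2 + 5λ + 4.
λ = -1, -4: both negative.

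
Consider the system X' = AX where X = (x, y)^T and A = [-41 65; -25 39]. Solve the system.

x(t) = 3C_1e^(-t)sin(5t) - 2C_1e^(-t)cos(5t) - 2C_2e^(-t)sin(5t) - 3C_2e^(-t)cos(5t), y(t) = 2C_1e^(-t)sin(5t) - C_1e^(-t)cos(5t) - C_2e^(-t)sin(5t) - 2C_2e^(-t)cos(5t)

Coefficient matrix A = [[-41, 65], [-25, 39]].
Characteristic polynomial det(A - λI) = λ^2 + 2λ + 26 = 0.
Eigenvalues λ = -1 ± 5i (complex conjugate pair).
For λ=-1+5i: an eigenvector is (-2,-1) - i(3,2) = (-2 - 3i, -1 - 2i).
A real fundamental pair from Re and Im of e^((-1+5i)t)v: X_1 = e^(-t)(cos(5t)·(-2,-1) + sin(5t)·(3,2)), X_2 = e^(-t)(sin(5t)·(-2,-1) - cos(5t)·(3,2)).
General solution: C_1X_1 + C_2X_2.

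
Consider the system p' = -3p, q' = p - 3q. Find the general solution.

Coefficient matrix A = [[-3, 0], [1, -3]].
Characteristic polynomial det(A - λI) = λ^2 + 6λ + 9 = 0.
Single eigenvalue λ = -3 with algebraic multiplicity 2.
Eigenvector v = (0,-1); generalized eigenvector w with (A-λI)w=v is (-1,1).
General solution: e^(-3t)[c_1·v + c_2·(t·v + w)].

p(t) = -c_2e^(-3t), q(t) = -c_1e^(-3t) - c_2te^(-3t) + c_2e^(-3t)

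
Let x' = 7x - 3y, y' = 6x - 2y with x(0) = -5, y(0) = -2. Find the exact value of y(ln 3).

A = [[7,-3],[6,-2]]; eigenvalues λ = 4, 1.
Eigenvectors: (1,1) for λ=4, (-1,-2) for λ=1.
From the initial condition, c_1 = -8, c_2 = -3.
y(ln 3) = (-8)(3^4)(1) + (-3)(3^1)(-2) = -630.

-630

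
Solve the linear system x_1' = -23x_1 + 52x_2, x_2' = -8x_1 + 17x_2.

Coefficient matrix A = [[-23, 52], [-8, 17]].
Characteristic polynomial det(A - λI) = λ^2 + 6λ + 25 = 0.
Eigenvalues λ = -3 ± 4i (complex conjugate pair).
For λ=-3+4i: an eigenvector is (2,1) - i(3,1) = (2 - 3i, 1 - i).
A real fundamental pair from Re and Im of e^((-3+4i)t)v: X_1 = e^(-3t)(cos(4t)·(2,1) + sin(4t)·(3,1)), X_2 = e^(-3t)(sin(4t)·(2,1) - cos(4t)·(3,1)).
General solution: c_1X_1 + c_2X_2.

x_1(t) = 3c_1e^(-3t)sin(4t) + 2c_1e^(-3t)cos(4t) + 2c_2e^(-3t)sin(4t) - 3c_2e^(-3t)cos(4t), x_2(t) = c_1e^(-3t)sin(4t) + c_1e^(-3t)cos(4t) + c_2e^(-3t)sin(4t) - c_2e^(-3t)cos(4t)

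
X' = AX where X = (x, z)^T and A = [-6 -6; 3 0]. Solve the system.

x(t) = -K_1e^(-3t)sin(3t) - K_1e^(-3t)cos(3t) - K_2e^(-3t)sin(3t) + K_2e^(-3t)cos(3t), z(t) = K_1e^(-3t)cos(3t) + K_2e^(-3t)sin(3t)

Coefficient matrix A = [[-6, -6], [3, 0]].
Characteristic polynomial det(A - λI) = λ^2 + 6λ + 18 = 0.
Eigenvalues λ = -3 ± 3i (complex conjugate pair).
For λ=-3+3i: an eigenvector is (-1,1) - i(-1,0) = (-1 + i, 1).
A real fundamental pair from Re and Im of e^((-3+3i)t)v: X_1 = e^(-3t)(cos(3t)·(-1,1) + sin(3t)·(-1,0)), X_2 = e^(-3t)(sin(3t)·(-1,1) - cos(3t)·(-1,0)).
General solution: K_1X_1 + K_2X_2.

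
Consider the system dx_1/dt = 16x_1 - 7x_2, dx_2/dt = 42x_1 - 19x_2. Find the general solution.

x_1(t) = c_1e^(2t) + c_2e^(-5t), x_2(t) = 2c_1e^(2t) + 3c_2e^(-5t)

Coefficient matrix A = [[16, -7], [42, -19]].
Characteristic polynomial det(A - λI) = λ^2 + 3λ - 10 = 0.
Eigenvalues λ = 2, -5.
For λ=2: (A-λI) row 1 is [14, -7], so an eigenvector is (1, 2).
For λ=-5: (A-λI) row 1 is [21, -7], so an eigenvector is (1, 3).
General solution: c_1e^(2t)(1,2) + c_2e^(-5t)(1,3).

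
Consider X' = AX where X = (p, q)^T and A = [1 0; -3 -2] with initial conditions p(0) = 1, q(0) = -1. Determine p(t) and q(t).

Coefficient matrix A = [[1, 0], [-3, -2]].
Characteristic polynomial det(A - λI) = λ^2 + λ - 2 = 0.
Eigenvalues λ = -2, 1.
For λ=-2: (A-λI) row 1 is [3, 0], so an eigenvector is (0, 1).
For λ=1: (A-λI) row 2 is [-3, -3], so an eigenvector is (1, -1).
General solution: c_1e^(-2t)(0,1) + c_2e^(t)(1,-1).
Applying p(0)=1, q(0)=-1 gives c_1=0, c_2=1.

p(t) = e^(t), q(t) = -e^(t)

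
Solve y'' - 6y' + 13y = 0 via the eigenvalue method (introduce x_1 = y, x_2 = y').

Let x_1 = y, x_2 = y'. Then x_1' = x_2 and x_2' = -13x_1 + 6x_2.
A = [[0,1],[-13,6]]; det(A-λI) = λ^2 - 6λ + 13.
Eigenvalues λ = 3 ± 2i.

y(t) = K_1e^(3t)cos(2t) + K_2e^(3t)sin(2t)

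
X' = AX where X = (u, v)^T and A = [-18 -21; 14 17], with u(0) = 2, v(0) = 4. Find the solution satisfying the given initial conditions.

u(t) = -16e^(3t) + 18e^(-4t), v(t) = 16e^(3t) - 12e^(-4t)

Coefficient matrix A = [[-18, -21], [14, 17]].
Characteristic polynomial det(A - λI) = λ^2 + λ - 12 = 0.
Eigenvalues λ = -4, 3.
For λ=-4: (A-λI) row 1 is [-14, -21], so an eigenvector is (-3, 2).
For λ=3: (A-λI) row 1 is [-21, -21], so an eigenvector is (1, -1).
General solution: C_1e^(-4t)(-3,2) + C_2e^(3t)(1,-1).
Applying u(0)=2, v(0)=4 gives C_1=-6, C_2=-16.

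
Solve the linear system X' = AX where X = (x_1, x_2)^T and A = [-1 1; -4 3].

x_1(t) = -C_1e^(t) - C_2te^(t) - C_2e^(t), x_2(t) = -2C_1e^(t) - 2C_2te^(t) - 3C_2e^(t)

Coefficient matrix A = [[-1, 1], [-4, 3]].
Characteristic polynomial det(A - λI) = λ^2 - 2λ + 1 = 0.
Single eigenvalue λ = 1 with algebraic multiplicity 2.
Eigenvector v = (-1,-2); generalized eigenvector w with (A-λI)w=v is (-1,-3).
General solution: e^(t)[C_1·v + C_2·(t·v + w)].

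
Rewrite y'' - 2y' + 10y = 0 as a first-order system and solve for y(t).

Let x_1 = y, x_2 = y'. Then x_1' = x_2 and x_2' = -10x_1 + 2x_2.
A = [[0,1],[-10,2]]; det(A-λI) = λ^2 - 2λ + 10.
Eigenvalues λ = 1 ± 3i.

y(t) = C_1e^(t)cos(3t) + C_2e^(t)sin(3t)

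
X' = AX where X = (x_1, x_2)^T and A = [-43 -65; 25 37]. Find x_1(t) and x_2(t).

x_1(t) = -2C_1e^(-3t)sin(5t) - 3C_1e^(-3t)cos(5t) - 3C_2e^(-3t)sin(5t) + 2C_2e^(-3t)cos(5t), x_2(t) = C_1e^(-3t)sin(5t) + 2C_1e^(-3t)cos(5t) + 2C_2e^(-3t)sin(5t) - C_2e^(-3t)cos(5t)

Coefficient matrix A = [[-43, -65], [25, 37]].
Characteristic polynomial det(A - λI) = λ^2 + 6λ + 34 = 0.
Eigenvalues λ = -3 ± 5i (complex conjugate pair).
For λ=-3+5i: an eigenvector is (-3,2) - i(-2,1) = (-3 + 2i, 2 - i).
A real fundamental pair from Re and Im of e^((-3+5i)t)v: X_1 = e^(-3t)(cos(5t)·(-3,2) + sin(5t)·(-2,1)), X_2 = e^(-3t)(sin(5t)·(-3,2) - cos(5t)·(-2,1)).
General solution: C_1X_1 + C_2X_2.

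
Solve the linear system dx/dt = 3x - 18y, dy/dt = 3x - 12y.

Coefficient matrix A = [[3, -18], [3, -12]].
Characteristic polynomial det(A - λI) = λ^2 + 9λ + 18 = 0.
Eigenvalues λ = -6, -3.
For λ=-6: (A-λI) row 1 is [9, -18], so an eigenvector is (2, 1).
For λ=-3: (A-λI) row 1 is [6, -18], so an eigenvector is (-3, -1).
General solution: C_1e^(-6t)(2,1) + C_2e^(-3t)(-3,-1).

x(t) = 2C_1e^(-6t) - 3C_2e^(-3t), y(t) = C_1e^(-6t) - C_2e^(-3t)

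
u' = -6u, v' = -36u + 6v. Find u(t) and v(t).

Coefficient matrix A = [[-6, 0], [-36, 6]].
Characteristic polynomial det(A - λI) = λ^2 - 36 = 0.
Eigenvalues λ = -6, 6.
For λ=-6: (A-λI) row 2 is [-36, 12], so an eigenvector is (-1, -3).
For λ=6: (A-λI) row 1 is [-12, 0], so an eigenvector is (0, -1).
General solution: K_1e^(-6t)(-1,-3) + K_2e^(6t)(0,-1).

u(t) = -K_1e^(-6t), v(t) = -3K_1e^(-6t) - K_2e^(6t)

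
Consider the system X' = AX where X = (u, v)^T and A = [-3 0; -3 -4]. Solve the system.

Coefficient matrix A = [[-3, 0], [-3, -4]].
Characteristic polynomial det(A - λI) = λ^2 + 7λ + 12 = 0.
Eigenvalues λ = -4, -3.
For λ=-4: (A-λI) row 1 is [1, 0], so an eigenvector is (0, -1).
For λ=-3: (A-λI) row 2 is [-3, -1], so an eigenvector is (1, -3).
General solution: K_1e^(-4t)(0,-1) + K_2e^(-3t)(1,-3).

u(t) = K_2e^(-3t), v(t) = -K_1e^(-4t) - 3K_2e^(-3t)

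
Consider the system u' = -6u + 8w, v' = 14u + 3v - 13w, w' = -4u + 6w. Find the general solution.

u(t) = K_1e^(2t) - 2K_3e^(-2t), v(t) = -K_1e^(2t) + K_2e^(3t) + 3K_3e^(-2t), w(t) = K_1e^(2t) - K_3e^(-2t)

Coefficient matrix A = [[-6, 0, 8], [14, 3, -13], [-4, 0, 6]].
det(A - λI) = 0 gives eigenvalues λ = 2, 3, -2.
For λ=2: eigenvector (1,-1,1).
For λ=3: eigenvector (0,1,0).
For λ=-2: eigenvector (-2,3,-1).
General solution: K_1e^(2t)(1,-1,1) + K_2e^(3t)(0,1,0) + K_3e^(-2t)(-2,3,-1).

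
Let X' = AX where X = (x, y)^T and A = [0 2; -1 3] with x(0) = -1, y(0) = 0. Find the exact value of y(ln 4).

12

A = [[0,2],[-1,3]]; eigenvalues λ = 2, 1.
Eigenvectors: (1,1) for λ=2, (2,1) for λ=1.
From the initial condition, c_1 = 1, c_2 = -1.
y(ln 4) = (1)(4^2)(1) + (-1)(4^1)(1) = 12.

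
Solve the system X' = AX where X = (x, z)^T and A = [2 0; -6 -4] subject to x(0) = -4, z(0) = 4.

x(t) = -4e^(2t), z(t) = 4e^(2t)

Coefficient matrix A = [[2, 0], [-6, -4]].
Characteristic polynomial det(A - λI) = λ^2 + 2λ - 8 = 0.
Eigenvalues λ = -4, 2.
For λ=-4: (A-λI) row 1 is [6, 0], so an eigenvector is (0, 1).
For λ=2: (A-λI) row 2 is [-6, -6], so an eigenvector is (-1, 1).
General solution: K_1e^(-4t)(0,1) + K_2e^(2t)(-1,1).
Applying x(0)=-4, z(0)=4 gives K_1=0, K_2=4.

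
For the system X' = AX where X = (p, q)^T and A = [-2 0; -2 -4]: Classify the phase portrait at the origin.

stable node

A = [[-2,0],[-2,-4]]; det(A-λI) = λ^2 + 6λ + 8.
λ = -4, -2: both negative.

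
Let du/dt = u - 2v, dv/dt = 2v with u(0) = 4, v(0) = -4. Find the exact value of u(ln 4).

112

A = [[1,-2],[0,2]]; eigenvalues λ = 1, 2.
Eigenvectors: (-1,0) for λ=1, (-2,1) for λ=2.
From the initial condition, c_1 = 4, c_2 = -4.
u(ln 4) = (4)(4^1)(-1) + (-4)(4^2)(-2) = 112.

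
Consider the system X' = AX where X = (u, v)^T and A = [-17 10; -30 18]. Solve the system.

u(t) = -K_1e^(3t) + 2K_2e^(-2t), v(t) = -2K_1e^(3t) + 3K_2e^(-2t)

Coefficient matrix A = [[-17, 10], [-30, 18]].
Characteristic polynomial det(A - λI) = λ^2 - λ - 6 = 0.
Eigenvalues λ = 3, -2.
For λ=3: (A-λI) row 1 is [-20, 10], so an eigenvector is (-1, -2).
For λ=-2: (A-λI) row 1 is [-15, 10], so an eigenvector is (2, 3).
General solution: K_1e^(3t)(-1,-2) + K_2e^(-2t)(2,3).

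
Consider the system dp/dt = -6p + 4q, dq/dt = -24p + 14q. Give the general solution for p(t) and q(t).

p(t) = K_1e^(2t) + K_2e^(6t), q(t) = 2K_1e^(2t) + 3K_2e^(6t)

Coefficient matrix A = [[-6, 4], [-24, 14]].
Characteristic polynomial det(A - λI) = λ^2 - 8λ + 12 = 0.
Eigenvalues λ = 2, 6.
For λ=2: (A-λI) row 1 is [-8, 4], so an eigenvector is (1, 2).
For λ=6: (A-λI) row 1 is [-12, 4], so an eigenvector is (1, 3).
General solution: K_1e^(2t)(1,2) + K_2e^(6t)(1,3).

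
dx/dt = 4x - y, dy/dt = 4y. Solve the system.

Coefficient matrix A = [[4, -1], [0, 4]].
Characteristic polynomial det(A - λI) = λ^2 - 8λ + 16 = 0.
Single eigenvalue λ = 4 with algebraic multiplicity 2.
Eigenvector v = (-1,0); generalized eigenvector w with (A-λI)w=v is (2,1).
General solution: e^(4t)[C_1·v + C_2·(t·v + w)].

x(t) = -C_1e^(4t) - C_2te^(4t) + 2C_2e^(4t), y(t) = C_2e^(4t)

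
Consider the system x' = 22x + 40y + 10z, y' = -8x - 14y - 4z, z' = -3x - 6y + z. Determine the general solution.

Coefficient matrix A = [[22, 40, 10], [-8, -14, -4], [-3, -6, 1]].
det(A - λI) = 0 gives eigenvalues λ = 3, 2, 4.
For λ=3: eigenvector (-10,4,3).
For λ=2: eigenvector (-2,1,0).
For λ=4: eigenvector (5,-2,-1).
General solution: c_1e^(3t)(-10,4,3) + c_2e^(2t)(-2,1,0) + c_3e^(4t)(5,-2,-1).

x(t) = -10c_1e^(3t) - 2c_2e^(2t) + 5c_3e^(4t), y(t) = 4c_1e^(3t) + c_2e^(2t) - 2c_3e^(4t), z(t) = 3c_1e^(3t) - c_3e^(4t)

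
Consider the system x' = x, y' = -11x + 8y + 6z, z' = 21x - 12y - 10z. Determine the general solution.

Coefficient matrix A = [[1, 0, 0], [-11, 8, 6], [21, -12, -10]].
det(A - λI) = 0 gives eigenvalues λ = -4, 1, 2.
For λ=-4: eigenvector (0,1,-2).
For λ=1: eigenvector (1,-1,3).
For λ=2: eigenvector (0,1,-1).
General solution: K_1e^(-4t)(0,1,-2) + K_2e^(t)(1,-1,3) + K_3e^(2t)(0,1,-1).

x(t) = K_2e^(t), y(t) = K_1e^(-4t) - K_2e^(t) + K_3e^(2t), z(t) = -2K_1e^(-4t) + 3K_2e^(t) - K_3e^(2t)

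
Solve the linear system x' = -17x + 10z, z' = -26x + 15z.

Coefficient matrix A = [[-17, 10], [-26, 15]].
Characteristic polynomial det(A - λI) = λ^2 + 2λ + 5 = 0.
Eigenvalues λ = -1 ± 2i (complex conjugate pair).
For λ=-1+2i: an eigenvector is (2,3) - i(-1,-2) = (2 + i, 3 + 2i).
A real fundamental pair from Re and Im of e^((-1+2i)t)v: X_1 = e^(-t)(cos(2t)·(2,3) + sin(2t)·(-1,-2)), X_2 = e^(-t)(sin(2t)·(2,3) - cos(2t)·(-1,-2)).
General solution: K_1X_1 + K_2X_2.

x(t) = -K_1e^(-t)sin(2t) + 2K_1e^(-t)cos(2t) + 2K_2e^(-t)sin(2t) + K_2e^(-t)cos(2t), z(t) = -2K_1e^(-t)sin(2t) + 3K_1e^(-t)cos(2t) + 3K_2e^(-t)sin(2t) + 2K_2e^(-t)cos(2t)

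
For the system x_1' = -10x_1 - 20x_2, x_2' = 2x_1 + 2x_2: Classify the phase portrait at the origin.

A = [[-10,-20],[2,2]]; det(A-λI) = λ^2 + 8λ + 20.
λ = -4 ± 2i: negative real part.

stable spiral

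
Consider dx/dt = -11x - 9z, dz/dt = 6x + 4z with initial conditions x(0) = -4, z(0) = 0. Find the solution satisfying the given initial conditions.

x(t) = 8e^(-2t) - 12e^(-5t), z(t) = -8e^(-2t) + 8e^(-5t)

Coefficient matrix A = [[-11, -9], [6, 4]].
Characteristic polynomial det(A - λI) = λ^2 + 7λ + 10 = 0.
Eigenvalues λ = -2, -5.
For λ=-2: (A-λI) row 1 is [-9, -9], so an eigenvector is (-1, 1).
For λ=-5: (A-λI) row 1 is [-6, -9], so an eigenvector is (-3, 2).
General solution: K_1e^(-2t)(-1,1) + K_2e^(-5t)(-3,2).
Applying x(0)=-4, z(0)=0 gives K_1=-8, K_2=4.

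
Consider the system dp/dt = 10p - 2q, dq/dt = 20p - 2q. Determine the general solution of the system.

p(t) = c_1e^(4t)cos(2t) + c_2e^(4t)sin(2t), q(t) = c_1e^(4t)sin(2t) + 3c_1e^(4t)cos(2t) + 3c_2e^(4t)sin(2t) - c_2e^(4t)cos(2t)

Coefficient matrix A = [[10, -2], [20, -2]].
Characteristic polynomial det(A - λI) = λ^2 - 8λ + 20 = 0.
Eigenvalues λ = 4 ± 2i (complex conjugate pair).
For λ=4+2i: an eigenvector is (1,3) - i(0,1) = (1, 3 - i).
A real fundamental pair from Re and Im of e^((4+2i)t)v: X_1 = e^(4t)(cos(2t)·(1,3) + sin(2t)·(0,1)), X_2 = e^(4t)(sin(2t)·(1,3) - cos(2t)·(0,1)).
General solution: c_1X_1 + c_2X_2.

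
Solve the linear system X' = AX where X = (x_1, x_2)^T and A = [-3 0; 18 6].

x_1(t) = -c_2e^(-3t), x_2(t) = c_1e^(6t) + 2c_2e^(-3t)

Coefficient matrix A = [[-3, 0], [18, 6]].
Characteristic polynomial det(A - λI) = λ^2 - 3λ - 18 = 0.
Eigenvalues λ = 6, -3.
For λ=6: (A-λI) row 1 is [-9, 0], so an eigenvector is (0, 1).
For λ=-3: (A-λI) row 2 is [18, 9], so an eigenvector is (-1, 2).
General solution: c_1e^(6t)(0,1) + c_2e^(-3t)(-1,2).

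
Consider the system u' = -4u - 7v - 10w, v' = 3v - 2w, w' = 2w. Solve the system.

u(t) = -c_1e^(3t) + c_2e^(-4t) - 4c_3e^(2t), v(t) = c_1e^(3t) + 2c_3e^(2t), w(t) = c_3e^(2t)

Coefficient matrix A = [[-4, -7, -10], [0, 3, -2], [0, 0, 2]].
det(A - λI) = 0 gives eigenvalues λ = 3, -4, 2.
For λ=3: eigenvector (-1,1,0).
For λ=-4: eigenvector (1,0,0).
For λ=2: eigenvector (-4,2,1).
General solution: c_1e^(3t)(-1,1,0) + c_2e^(-4t)(1,0,0) + c_3e^(2t)(-4,2,1).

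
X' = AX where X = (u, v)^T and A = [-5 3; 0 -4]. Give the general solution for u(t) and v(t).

u(t) = -c_1e^(-5t) - 3c_2e^(-4t), v(t) = -c_2e^(-4t)

Coefficient matrix A = [[-5, 3], [0, -4]].
Characteristic polynomial det(A - λI) = λ^2 + 9λ + 20 = 0.
Eigenvalues λ = -5, -4.
For λ=-5: (A-λI) row 1 is [0, 3], so an eigenvector is (-1, 0).
For λ=-4: (A-λI) row 1 is [-1, 3], so an eigenvector is (-3, -1).
General solution: c_1e^(-5t)(-1,0) + c_2e^(-4t)(-3,-1).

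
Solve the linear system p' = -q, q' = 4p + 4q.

Coefficient matrix A = [[0, -1], [4, 4]].
Characteristic polynomial det(A - λI) = λ^2 - 4λ + 4 = 0.
Single eigenvalue λ = 2 with algebraic multiplicity 2.
Eigenvector v = (-1,2); generalized eigenvector w with (A-λI)w=v is (1,-1).
General solution: e^(2t)[C_1·v + C_2·(t·v + w)].

p(t) = -C_1e^(2t) - C_2te^(2t) + C_2e^(2t), q(t) = 2C_1e^(2t) + 2C_2te^(2t) - C_2e^(2t)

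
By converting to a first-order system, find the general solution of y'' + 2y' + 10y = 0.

y(t) = K_1e^(-t)cos(3t) + K_2e^(-t)sin(3t)

Let x_1 = y, x_2 = y'. Then x_1' = x_2 and x_2' = -10x_1 - 2x_2.
A = [[0,1],[-10,-2]]; det(A-λI) = λ^2 + 2λ + 10.
Eigenvalues λ = -1 ± 3i.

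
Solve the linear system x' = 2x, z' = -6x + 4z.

x(t) = -c_1e^(2t), z(t) = -3c_1e^(2t) - c_2e^(4t)

Coefficient matrix A = [[2, 0], [-6, 4]].
Characteristic polynomial det(A - λI) = λ^2 - 6λ + 8 = 0.
Eigenvalues λ = 2, 4.
For λ=2: (A-λI) row 2 is [-6, 2], so an eigenvector is (-1, -3).
For λ=4: (A-λI) row 1 is [-2, 0], so an eigenvector is (0, -1).
General solution: c_1e^(2t)(-1,-3) + c_2e^(4t)(0,-1).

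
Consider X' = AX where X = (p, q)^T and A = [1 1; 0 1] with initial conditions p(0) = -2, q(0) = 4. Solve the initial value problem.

p(t) = 4te^(t) - 2e^(t), q(t) = 4e^(t)

Coefficient matrix A = [[1, 1], [0, 1]].
Characteristic polynomial det(A - λI) = λ^2 - 2λ + 1 = 0.
Single eigenvalue λ = 1 with algebraic multiplicity 2.
Eigenvector v = (1,0); generalized eigenvector w with (A-λI)w=v is (3,1).
General solution: e^(t)[C_1·v + C_2·(t·v + w)].
Applying p(0)=-2, q(0)=4 gives C_1=-14, C_2=4.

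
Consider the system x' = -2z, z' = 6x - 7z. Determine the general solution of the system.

Coefficient matrix A = [[0, -2], [6, -7]].
Characteristic polynomial det(A - λI) = λ^2 + 7λ + 12 = 0.
Eigenvalues λ = -4, -3.
For λ=-4: (A-λI) row 1 is [4, -2], so an eigenvector is (-1, -2).
For λ=-3: (A-λI) row 1 is [3, -2], so an eigenvector is (2, 3).
General solution: c_1e^(-4t)(-1,-2) + c_2e^(-3t)(2,3).

x(t) = -c_1e^(-4t) + 2c_2e^(-3t), z(t) = -2c_1e^(-4t) + 3c_2e^(-3t)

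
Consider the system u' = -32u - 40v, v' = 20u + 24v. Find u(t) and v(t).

u(t) = c_1e^(-4t)sin(4t) - 3c_1e^(-4t)cos(4t) - 3c_2e^(-4t)sin(4t) - c_2e^(-4t)cos(4t), v(t) = -c_1e^(-4t)sin(4t) + 2c_1e^(-4t)cos(4t) + 2c_2e^(-4t)sin(4t) + c_2e^(-4t)cos(4t)

Coefficient matrix A = [[-32, -40], [20, 24]].
Characteristic polynomial det(A - λI) = λ^2 + 8λ + 32 = 0.
Eigenvalues λ = -4 ± 4i (complex conjugate pair).
For λ=-4+4i: an eigenvector is (-3,2) - i(1,-1) = (-3 - i, 2 + i).
A real fundamental pair from Re and Im of e^((-4+4i)t)v: X_1 = e^(-4t)(cos(4t)·(-3,2) + sin(4t)·(1,-1)), X_2 = e^(-4t)(sin(4t)·(-3,2) - cos(4t)·(1,-1)).
General solution: c_1X_1 + c_2X_2.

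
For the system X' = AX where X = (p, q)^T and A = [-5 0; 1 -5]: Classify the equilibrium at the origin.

stable improper node

A = [[-5,0],[1,-5]]; det(A-λI) = λ^2 + 10λ + 25.
repeated λ = -5 with a single eigenvector.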